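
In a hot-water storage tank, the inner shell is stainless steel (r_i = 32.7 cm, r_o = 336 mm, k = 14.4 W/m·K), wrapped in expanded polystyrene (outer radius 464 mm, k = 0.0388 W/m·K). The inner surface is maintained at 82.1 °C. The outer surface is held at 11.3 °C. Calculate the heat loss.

Treat each layer as a resistance in series:
  R_stainless steel = (1/0.327 − 1/0.336)/(4πk) = 0.08191/(4π·14.4) = 4.527×10^-4 K/W
  R_expanded polystyrene = (1/0.336 − 1/0.464)/(4πk) = 0.8210/(4π·0.0388) = 1.684 K/W
ΣR = 4.527×10^-4 + 1.684 = 1.684 K/W
Q = ΔT/ΣR = (82.1 °C − 11.3 °C)/1.684 = 42.0 W

Q = 42.0 W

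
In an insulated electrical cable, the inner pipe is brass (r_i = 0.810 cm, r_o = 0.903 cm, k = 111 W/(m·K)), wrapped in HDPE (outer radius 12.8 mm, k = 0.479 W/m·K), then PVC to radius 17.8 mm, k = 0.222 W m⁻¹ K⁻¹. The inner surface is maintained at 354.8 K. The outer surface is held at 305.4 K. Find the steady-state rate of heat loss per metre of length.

Series thermal resistances, inner to outer:
  R'_brass = ln(0.00903/0.00810)/(2πk) = 0.1087/(2π·111) = 1.558×10^-4 m·K/W
  R'_HDPE = ln(0.0128/0.00903)/(2πk) = 0.3489/(2π·0.479) = 0.1159 m·K/W
  R'_PVC = ln(0.0178/0.0128)/(2πk) = 0.3298/(2π·0.222) = 0.2364 m·K/W
ΣR = 1.558×10^-4 + 0.1159 + 0.2364 = 0.3525 m·K/W
Q' = ΔT/ΣR = (354.8 K − 305.4 K)/0.3525 = 140 W/m

Q' = 140 W/m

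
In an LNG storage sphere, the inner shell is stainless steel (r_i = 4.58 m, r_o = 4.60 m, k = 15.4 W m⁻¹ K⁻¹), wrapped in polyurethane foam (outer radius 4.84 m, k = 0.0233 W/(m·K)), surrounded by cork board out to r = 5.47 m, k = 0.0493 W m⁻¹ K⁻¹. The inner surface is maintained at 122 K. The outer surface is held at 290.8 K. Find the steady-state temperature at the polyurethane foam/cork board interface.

T = 204.6 K

Resistance network (inner→outer):
  R_stainless steel = (1/4.58 − 1/4.60)/(4πk) = 9.493×10^-4/(4π·15.4) = 4.905×10^-6 K/W
  R_polyurethane foam = (1/4.60 − 1/4.84)/(4πk) = 0.01078/(4π·0.0233) = 0.03682 K/W
  R_cork board = (1/4.84 − 1/5.47)/(4πk) = 0.02380/(4π·0.0493) = 0.03841 K/W
ΣR = 4.905×10^-6 + 0.03682 + 0.03841 = 0.07523 K/W
Q = ΔT/ΣR = (122 K − 290.8 K)/0.07523 = -2244 W
From the inner boundary to the polyurethane foam/cork board interface, ΣR_partial = 0.03682 K/W.
T_interface = T_in − Q·ΣR_partial = 122 K − (-2244)(0.03682) = 204.6 K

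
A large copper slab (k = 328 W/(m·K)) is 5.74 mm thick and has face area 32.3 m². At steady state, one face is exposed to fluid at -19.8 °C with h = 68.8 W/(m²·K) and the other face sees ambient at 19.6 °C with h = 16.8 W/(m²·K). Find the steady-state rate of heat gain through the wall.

Series thermal resistances, inner to outer:
  R_conv,in = 1/(hA) = 1/(68.8·32.3) = 4.500×10^-4 K/W
  R_copper = L/(kA) = 0.00574/(328·32.3) = 5.418×10^-7 K/W
  R_conv,out = 1/(hA) = 1/(16.8·32.3) = 0.001843 K/W
ΣR = 4.500×10^-4 + 5.418×10^-7 + 0.001843 = 0.002294 K/W
Q = ΔT/ΣR = (-19.8 °C − 19.6 °C)/0.002294 = -17200 W
(Negative Q ⇒ heat flows inward; heat gain = 17200 W.)

Q = 17200 W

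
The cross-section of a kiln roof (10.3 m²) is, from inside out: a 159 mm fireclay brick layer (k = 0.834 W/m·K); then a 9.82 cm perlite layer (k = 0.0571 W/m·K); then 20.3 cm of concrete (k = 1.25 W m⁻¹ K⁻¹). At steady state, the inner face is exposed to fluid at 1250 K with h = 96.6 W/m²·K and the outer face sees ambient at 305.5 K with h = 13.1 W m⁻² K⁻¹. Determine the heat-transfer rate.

Resistance network (inner→outer):
  R_conv,in = 1/(hA) = 1/(96.6·10.3) = 0.001005 K/W
  R_fireclay brick = L/(kA) = 0.159/(0.834·10.3) = 0.01851 K/W
  R_perlite = L/(kA) = 0.0982/(0.0571·10.3) = 0.1670 K/W
  R_concrete = L/(kA) = 0.203/(1.25·10.3) = 0.01577 K/W
  R_conv,out = 1/(hA) = 1/(13.1·10.3) = 0.007411 K/W
ΣR = 0.001005 + 0.01851 + 0.1670 + 0.01577 + 0.007411 = 0.2097 K/W
Q = ΔT/ΣR = (1250 K − 305.5 K)/0.2097 = 4500 W

Q = 4.50 kW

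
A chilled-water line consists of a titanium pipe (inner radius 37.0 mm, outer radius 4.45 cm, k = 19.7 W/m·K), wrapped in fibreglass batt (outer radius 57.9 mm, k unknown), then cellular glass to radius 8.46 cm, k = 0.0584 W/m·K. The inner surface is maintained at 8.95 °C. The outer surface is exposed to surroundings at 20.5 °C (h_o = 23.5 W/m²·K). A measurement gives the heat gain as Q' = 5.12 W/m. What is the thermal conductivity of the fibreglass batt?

k = 0.0367 W/m·K

ΣR = ΔT/Q' = |8.95 − 20.5|/5.12 = 2.256 m·K/W
Known resistances:
  R'_titanium = ln(0.0445/0.0370)/(2πk) = 0.1846/(2π·19.7) = 0.001491 m·K/W
  R'_cellular glass = ln(0.0846/0.0579)/(2πk) = 0.3792/(2π·0.0584) = 1.033 m·K/W
  R'_conv,out = 1/(2πr h) = 1/(2π·0.0846·23.5) = 0.08005 m·K/W
R_fibreglass batt = ΣR − ΣR_known = 2.256 − 1.115 = 1.141 m·K/W
ln(r₂/r₁)/(2πk) = 1.141 ⇒ k = 0.2632/(2π·1.141) = 0.0367 W/m·K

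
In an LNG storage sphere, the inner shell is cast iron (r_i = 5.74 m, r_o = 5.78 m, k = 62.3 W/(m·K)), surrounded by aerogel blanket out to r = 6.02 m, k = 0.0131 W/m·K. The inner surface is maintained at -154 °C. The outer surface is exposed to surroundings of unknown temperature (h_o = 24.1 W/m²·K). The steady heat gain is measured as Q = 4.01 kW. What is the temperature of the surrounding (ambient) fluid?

T_out = 14.4 °C

Sum the resistances:
  R_cast iron = (1/5.74 − 1/5.78)/(4πk) = 0.001206/(4π·62.3) = 1.540×10^-6 K/W
  R_aerogel blanket = (1/5.78 − 1/6.02)/(4πk) = 0.006897/(4π·0.0131) = 0.04190 K/W
  R_conv,out = 1/(4πr²h) = 1/(4π·6.02²·24.1) = 9.111×10^-5 K/W
ΣR = 0.04199 K/W
ΔT = Q·ΣR = 4010 × 0.04199 = 168.4 K
Heat flows inward, so T_out = T_in + ΔT = -154 + 168.4 = 14.4 °C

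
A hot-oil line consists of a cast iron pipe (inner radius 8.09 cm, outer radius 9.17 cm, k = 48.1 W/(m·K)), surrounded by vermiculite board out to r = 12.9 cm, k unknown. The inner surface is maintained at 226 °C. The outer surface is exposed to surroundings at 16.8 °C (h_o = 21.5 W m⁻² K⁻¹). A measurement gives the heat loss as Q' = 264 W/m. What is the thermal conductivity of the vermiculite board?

ΣR = ΔT/Q' = |226 − 16.8|/264 = 0.7924 m·K/W
Known resistances:
  R'_cast iron = ln(0.0917/0.0809)/(2πk) = 0.1253/(2π·48.1) = 4.146×10^-4 m·K/W
  R'_conv,out = 1/(2πr h) = 1/(2π·0.129·21.5) = 0.05738 m·K/W
R_vermiculite board = ΣR − ΣR_known = 0.7924 − 0.05779 = 0.7346 m·K/W
ln(r₂/r₁)/(2πk) = 0.7346 ⇒ k = 0.3413/(2π·0.7346) = 0.0739 W/m·K

k = 0.0739 W/m·K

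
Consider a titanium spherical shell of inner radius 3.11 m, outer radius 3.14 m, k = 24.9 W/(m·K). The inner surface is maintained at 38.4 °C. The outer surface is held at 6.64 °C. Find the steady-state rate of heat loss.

Q = 4πk·ΔT/(1/r₁ − 1/r₂) = 4π × 24.9 × 31.76 / (1/3.11 − 1/3.14) = 3.23×10^6 W

Q = 3.23×10^6 W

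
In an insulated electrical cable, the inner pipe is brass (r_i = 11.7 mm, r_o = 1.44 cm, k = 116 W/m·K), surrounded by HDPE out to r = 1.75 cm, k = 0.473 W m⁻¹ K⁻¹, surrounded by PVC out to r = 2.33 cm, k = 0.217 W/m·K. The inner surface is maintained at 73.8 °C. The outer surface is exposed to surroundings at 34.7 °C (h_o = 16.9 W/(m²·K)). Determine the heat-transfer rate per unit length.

Q' = 57.5 W/m

Resistance network (inner→outer):
  R'_brass = ln(0.0144/0.0117)/(2πk) = 0.2076/(2π·116) = 2.849×10^-4 m·K/W
  R'_HDPE = ln(0.0175/0.0144)/(2πk) = 0.1950/(2π·0.473) = 0.06560 m·K/W
  R'_PVC = ln(0.0233/0.0175)/(2πk) = 0.2863/(2π·0.217) = 0.2099 m·K/W
  R'_conv,out = 1/(2πr h) = 1/(2π·0.0233·16.9) = 0.4042 m·K/W
ΣR = 2.849×10^-4 + 0.06560 + 0.2099 + 0.4042 = 0.6800 m·K/W
Q' = ΔT/ΣR = (73.8 °C − 34.7 °C)/0.6800 = 57.5 W/m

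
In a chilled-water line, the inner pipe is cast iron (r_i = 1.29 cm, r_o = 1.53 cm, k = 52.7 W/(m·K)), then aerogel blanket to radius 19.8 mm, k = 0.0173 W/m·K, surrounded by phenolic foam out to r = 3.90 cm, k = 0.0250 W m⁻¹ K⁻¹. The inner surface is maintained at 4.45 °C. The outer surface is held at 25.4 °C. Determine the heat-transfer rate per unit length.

Q' = 3.13 W/m

Resistance network (inner→outer):
  R'_cast iron = ln(0.0153/0.0129)/(2πk) = 0.1706/(2π·52.7) = 5.153×10^-4 m·K/W
  R'_aerogel blanket = ln(0.0198/0.0153)/(2πk) = 0.2578/(2π·0.0173) = 2.372 m·K/W
  R'_phenolic foam = ln(0.0390/0.0198)/(2πk) = 0.6779/(2π·0.0250) = 4.316 m·K/W
ΣR = 5.153×10^-4 + 2.372 + 4.316 = 6.689 m·K/W
Q' = ΔT/ΣR = (4.45 °C − 25.4 °C)/6.689 = -3.13 W/m
(Negative Q' ⇒ heat flows inward; heat gain = 3.13 W/m.)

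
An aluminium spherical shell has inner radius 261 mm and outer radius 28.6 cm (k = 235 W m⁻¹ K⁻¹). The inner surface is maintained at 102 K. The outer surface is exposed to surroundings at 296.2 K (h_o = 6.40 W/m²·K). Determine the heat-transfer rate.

Q = 1280 W

Treat each layer as a resistance in series:
  R_aluminium = (1/0.261 − 1/0.286)/(4πk) = 0.3349/(4π·235) = 1.134×10^-4 K/W
  R_conv,out = 1/(4πr²h) = 1/(4π·0.286²·6.40) = 0.1520 K/W
ΣR = 1.134×10^-4 + 0.1520 = 0.1521 K/W
Q = ΔT/ΣR = (102 K − 296.2 K)/0.1521 = -1280 W
(Negative Q ⇒ heat flows inward; heat gain = 1280 W.)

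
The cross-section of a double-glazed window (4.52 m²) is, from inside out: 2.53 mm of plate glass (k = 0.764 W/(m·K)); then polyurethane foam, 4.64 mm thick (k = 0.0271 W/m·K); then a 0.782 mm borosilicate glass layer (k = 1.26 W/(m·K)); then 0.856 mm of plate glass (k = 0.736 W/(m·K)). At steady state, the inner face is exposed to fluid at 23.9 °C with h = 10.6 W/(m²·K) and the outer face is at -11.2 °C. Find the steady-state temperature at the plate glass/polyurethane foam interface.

Series thermal resistances, inner to outer:
  R_conv,in = 1/(hA) = 1/(10.6·4.52) = 0.02087 K/W
  R_plate glass = L/(kA) = 0.00253/(0.764·4.52) = 7.326×10^-4 K/W
  R_polyurethane foam = L/(kA) = 0.00464/(0.0271·4.52) = 0.03788 K/W
  R_borosilicate glass = L/(kA) = 7.82×10^-4/(1.26·4.52) = 1.373×10^-4 K/W
  R_plate glass = L/(kA) = 8.56×10^-4/(0.736·4.52) = 2.573×10^-4 K/W
ΣR = 0.02087 + 7.326×10^-4 + 0.03788 + 1.373×10^-4 + 2.573×10^-4 = 0.05988 K/W
Q = ΔT/ΣR = (23.9 °C − -11.2 °C)/0.05988 = 586.2 W
From the inner boundary to the plate glass/polyurethane foam interface, ΣR_partial = 0.02160 K/W.
T_interface = T_in − Q·ΣR_partial = 23.9 °C − (586.2)(0.02160) = 11.2 °C

T = 11.2 °C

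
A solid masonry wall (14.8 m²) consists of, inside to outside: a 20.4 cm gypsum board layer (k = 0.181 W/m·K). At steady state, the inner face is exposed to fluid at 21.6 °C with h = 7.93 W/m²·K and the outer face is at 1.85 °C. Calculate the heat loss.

Resistance network (inner→outer):
  R_conv,in = 1/(hA) = 1/(7.93·14.8) = 0.008521 K/W
  R_gypsum board = L/(kA) = 0.204/(0.181·14.8) = 0.07615 K/W
ΣR = 0.008521 + 0.07615 = 0.08467 K/W
Q = ΔT/ΣR = (21.6 °C − 1.85 °C)/0.08467 = 233 W

Q = 233 W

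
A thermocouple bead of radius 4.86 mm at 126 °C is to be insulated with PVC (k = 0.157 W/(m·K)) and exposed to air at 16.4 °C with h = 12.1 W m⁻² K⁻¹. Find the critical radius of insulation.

For a sphere, r_cr = 2k_ins/h = 2·0.157/12.1 = 0.0260 m = 2.60 cm

r_cr = 2.60 cm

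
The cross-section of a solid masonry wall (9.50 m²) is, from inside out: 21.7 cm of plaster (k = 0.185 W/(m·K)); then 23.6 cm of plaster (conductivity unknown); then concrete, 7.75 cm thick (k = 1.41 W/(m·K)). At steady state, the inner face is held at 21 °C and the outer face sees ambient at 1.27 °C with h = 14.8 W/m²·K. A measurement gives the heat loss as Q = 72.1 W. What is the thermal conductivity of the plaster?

k = 0.181 W/m·K

ΣR = ΔT/Q = |21 − 1.27|/72.1 = 0.2736 K/W
Known resistances:
  R_plaster = L/(kA) = 0.217/(0.185·9.50) = 0.1235 K/W
  R_concrete = L/(kA) = 0.0775/(1.41·9.50) = 0.005786 K/W
  R_conv,out = 1/(hA) = 1/(14.8·9.50) = 0.007112 K/W
R_plaster = ΣR − ΣR_known = 0.2736 − 0.1364 = 0.1372 K/W
L/(kA) = 0.1372 ⇒ k = 0.236/(0.1372·9.50) = 0.181 W/m·K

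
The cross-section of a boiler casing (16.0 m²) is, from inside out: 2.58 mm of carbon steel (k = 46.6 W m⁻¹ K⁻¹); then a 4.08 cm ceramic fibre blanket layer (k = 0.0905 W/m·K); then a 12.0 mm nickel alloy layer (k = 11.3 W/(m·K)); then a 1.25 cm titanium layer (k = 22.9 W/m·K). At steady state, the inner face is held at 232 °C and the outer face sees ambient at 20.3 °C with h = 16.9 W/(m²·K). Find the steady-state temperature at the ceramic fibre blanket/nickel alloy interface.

T = 45.4 °C

Series thermal resistances, inner to outer:
  R_carbon steel = L/(kA) = 0.00258/(46.6·16.0) = 3.460×10^-6 K/W
  R_ceramic fibre blanket = L/(kA) = 0.0408/(0.0905·16.0) = 0.02818 K/W
  R_nickel alloy = L/(kA) = 0.0120/(11.3·16.0) = 6.637×10^-5 K/W
  R_titanium = L/(kA) = 0.0125/(22.9·16.0) = 3.412×10^-5 K/W
  R_conv,out = 1/(hA) = 1/(16.9·16.0) = 0.003698 K/W
ΣR = 3.460×10^-6 + 0.02818 + 6.637×10^-5 + 3.412×10^-5 + 0.003698 = 0.03198 K/W
Q = ΔT/ΣR = (232 °C − 20.3 °C)/0.03198 = 6620 W
From the inner boundary to the ceramic fibre blanket/nickel alloy interface, ΣR_partial = 0.02818 K/W.
T_interface = T_in − Q·ΣR_partial = 232 °C − (6620)(0.02818) = 45.4 °C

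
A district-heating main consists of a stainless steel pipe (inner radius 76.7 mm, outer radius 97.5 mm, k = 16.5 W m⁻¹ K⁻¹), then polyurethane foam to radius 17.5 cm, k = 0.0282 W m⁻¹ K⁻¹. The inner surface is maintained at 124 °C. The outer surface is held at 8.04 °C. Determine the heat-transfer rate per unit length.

Resistance network (inner→outer):
  R'_stainless steel = ln(0.0975/0.0767)/(2πk) = 0.2400/(2π·16.5) = 0.002315 m·K/W
  R'_polyurethane foam = ln(0.175/0.0975)/(2πk) = 0.5849/(2π·0.0282) = 3.301 m·K/W
ΣR = 0.002315 + 3.301 = 3.303 m·K/W
Q' = ΔT/ΣR = (124 °C − 8.04 °C)/3.303 = 35.1 W/m

Q' = 35.1 W/m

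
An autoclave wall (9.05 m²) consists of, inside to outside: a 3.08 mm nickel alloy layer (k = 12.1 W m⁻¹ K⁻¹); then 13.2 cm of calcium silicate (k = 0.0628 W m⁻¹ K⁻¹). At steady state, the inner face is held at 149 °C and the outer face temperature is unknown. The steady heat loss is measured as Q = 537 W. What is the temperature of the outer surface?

Series resistances:
  R_nickel alloy = L/(kA) = 0.00308/(12.1·9.05) = 2.813×10^-5 K/W
  R_calcium silicate = L/(kA) = 0.132/(0.0628·9.05) = 0.2323 K/W
ΣR = 0.2323 K/W
ΔT = Q·ΣR = 537 × 0.2323 = 124.7 K
Heat flows outward, so T_out = T_in − ΔT = 149 − 124.7 = 24.3 °C

T_out = 24.3 °C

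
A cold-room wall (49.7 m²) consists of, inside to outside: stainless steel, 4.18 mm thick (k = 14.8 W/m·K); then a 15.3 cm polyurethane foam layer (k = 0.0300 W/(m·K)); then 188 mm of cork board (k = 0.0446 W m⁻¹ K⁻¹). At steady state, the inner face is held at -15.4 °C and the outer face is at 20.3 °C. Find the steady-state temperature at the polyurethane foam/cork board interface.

Resistance network (inner→outer):
  R_stainless steel = L/(kA) = 0.00418/(14.8·49.7) = 5.683×10^-6 K/W
  R_polyurethane foam = L/(kA) = 0.153/(0.0300·49.7) = 0.1026 K/W
  R_cork board = L/(kA) = 0.188/(0.0446·49.7) = 0.08481 K/W
ΣR = 5.683×10^-6 + 0.1026 + 0.08481 = 0.1874 K/W
Q = ΔT/ΣR = (-15.4 °C − 20.3 °C)/0.1874 = -190.5 W
From the inner boundary to the polyurethane foam/cork board interface, ΣR_partial = 0.1026 K/W.
T_interface = T_in − Q·ΣR_partial = -15.4 °C − (-190.5)(0.1026) = 4.15 °C

T = 4.15 °C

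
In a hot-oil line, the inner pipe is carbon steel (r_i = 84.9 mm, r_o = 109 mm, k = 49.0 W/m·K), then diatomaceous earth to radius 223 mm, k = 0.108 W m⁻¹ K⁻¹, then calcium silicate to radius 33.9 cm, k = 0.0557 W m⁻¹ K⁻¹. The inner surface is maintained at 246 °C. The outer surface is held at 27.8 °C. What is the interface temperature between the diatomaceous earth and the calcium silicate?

Treat each layer as a resistance in series:
  R'_carbon steel = ln(0.109/0.0849)/(2πk) = 0.2499/(2π·49.0) = 8.116×10^-4 m·K/W
  R'_diatomaceous earth = ln(0.223/0.109)/(2πk) = 0.7158/(2π·0.108) = 1.055 m·K/W
  R'_calcium silicate = ln(0.339/0.223)/(2πk) = 0.4188/(2π·0.0557) = 1.197 m·K/W
ΣR = 8.116×10^-4 + 1.055 + 1.197 = 2.253 m·K/W
Q' = ΔT/ΣR = (246 °C − 27.8 °C)/2.253 = 96.85 W/m
From the inner boundary to the diatomaceous earth/calcium silicate interface, ΣR_partial = 1.056 m·K/W.
T_interface = T_in − Q'·ΣR_partial = 246 °C − (96.85)(1.056) = 144 °C

T = 144 °C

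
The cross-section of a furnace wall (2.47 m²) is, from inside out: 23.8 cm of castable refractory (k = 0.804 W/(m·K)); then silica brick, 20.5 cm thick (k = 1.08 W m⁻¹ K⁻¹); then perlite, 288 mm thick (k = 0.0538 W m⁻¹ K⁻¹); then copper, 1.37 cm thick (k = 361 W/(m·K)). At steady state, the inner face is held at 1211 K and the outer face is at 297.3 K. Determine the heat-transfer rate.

Treat each layer as a resistance in series:
  R_castable refractory = L/(kA) = 0.238/(0.804·2.47) = 0.1198 K/W
  R_silica brick = L/(kA) = 0.205/(1.08·2.47) = 0.07685 K/W
  R_perlite = L/(kA) = 0.288/(0.0538·2.47) = 2.167 K/W
  R_copper = L/(kA) = 0.0137/(361·2.47) = 1.536×10^-5 K/W
ΣR = 0.1198 + 0.07685 + 2.167 + 1.536×10^-5 = 2.364 K/W
Q = ΔT/ΣR = (1211 K − 297.3 K)/2.364 = 387 W

Q = 387 W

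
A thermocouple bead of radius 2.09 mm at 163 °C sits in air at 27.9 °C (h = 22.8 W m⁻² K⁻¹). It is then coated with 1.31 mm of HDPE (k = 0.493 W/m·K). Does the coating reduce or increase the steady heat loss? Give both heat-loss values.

increases: 0.169 → 0.407 W

Critical radius for a sphere: r_cr = 2k/h = 0.0432 m = 4.32 cm.
Outer radius after coating: r₂ = 0.00209 + 0.00131 = 0.00340 m.
Since r₁ < r_cr and r₂ ≤ r_cr, the coating moves toward the maximum at r_cr — heat loss rises.
Bare: R = 1/(4πr₁²h) = 799.0 K/W; Q = 135.1/799.0 = 0.169 W.
Coated: R = R_cond + R_conv = 331.7 K/W; Q = 135.1/331.7 = 0.407 W.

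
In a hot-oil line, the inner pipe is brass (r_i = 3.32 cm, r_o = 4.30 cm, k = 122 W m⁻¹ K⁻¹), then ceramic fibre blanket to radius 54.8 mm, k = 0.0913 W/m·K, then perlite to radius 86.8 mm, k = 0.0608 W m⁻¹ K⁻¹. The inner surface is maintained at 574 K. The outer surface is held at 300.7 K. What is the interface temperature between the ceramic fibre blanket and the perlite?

T = 503 K

Resistance network (inner→outer):
  R'_brass = ln(0.0430/0.0332)/(2πk) = 0.2587/(2π·122) = 3.374×10^-4 m·K/W
  R'_ceramic fibre blanket = ln(0.0548/0.0430)/(2πk) = 0.2425/(2π·0.0913) = 0.4227 m·K/W
  R'_perlite = ln(0.0868/0.0548)/(2πk) = 0.4599/(2π·0.0608) = 1.204 m·K/W
ΣR = 3.374×10^-4 + 0.4227 + 1.204 = 1.627 m·K/W
Q' = ΔT/ΣR = (574 K − 300.7 K)/1.627 = 168.0 W/m
From the inner boundary to the ceramic fibre blanket/perlite interface, ΣR_partial = 0.4230 m·K/W.
T_interface = T_in − Q'·ΣR_partial = 574 K − (168.0)(0.4230) = 503 K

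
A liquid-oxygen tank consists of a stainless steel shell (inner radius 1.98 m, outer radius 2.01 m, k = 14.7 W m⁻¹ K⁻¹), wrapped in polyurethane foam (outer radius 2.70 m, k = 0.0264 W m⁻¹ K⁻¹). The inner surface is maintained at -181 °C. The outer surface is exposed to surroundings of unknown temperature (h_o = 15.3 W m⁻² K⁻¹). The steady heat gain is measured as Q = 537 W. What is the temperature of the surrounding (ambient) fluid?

T_out = 25.2 °C

Series resistances:
  R_stainless steel = (1/1.98 − 1/2.01)/(4πk) = 0.007538/(4π·14.7) = 4.081×10^-5 K/W
  R_polyurethane foam = (1/2.01 − 1/2.70)/(4πk) = 0.1271/(4π·0.0264) = 0.3832 K/W
  R_conv,out = 1/(4πr²h) = 1/(4π·2.70²·15.3) = 7.135×10^-4 K/W
ΣR = 0.3840 K/W
ΔT = Q·ΣR = 537 × 0.3840 = 206.2 K
Heat flows inward, so T_out = T_in + ΔT = -181 + 206.2 = 25.2 °C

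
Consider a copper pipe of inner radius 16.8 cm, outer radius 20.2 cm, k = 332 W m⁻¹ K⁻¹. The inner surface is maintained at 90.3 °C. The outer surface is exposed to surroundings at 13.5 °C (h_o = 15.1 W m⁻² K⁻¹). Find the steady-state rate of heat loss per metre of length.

Treat each layer as a resistance in series:
  R'_copper = ln(0.202/0.168)/(2πk) = 0.1843/(2π·332) = 8.835×10^-5 m·K/W
  R'_conv,out = 1/(2πr h) = 1/(2π·0.202·15.1) = 0.05218 m·K/W
ΣR = 8.835×10^-5 + 0.05218 = 0.05227 m·K/W
Q' = ΔT/ΣR = (90.3 °C − 13.5 °C)/0.05227 = 1470 W/m

Q' = 1470 W/m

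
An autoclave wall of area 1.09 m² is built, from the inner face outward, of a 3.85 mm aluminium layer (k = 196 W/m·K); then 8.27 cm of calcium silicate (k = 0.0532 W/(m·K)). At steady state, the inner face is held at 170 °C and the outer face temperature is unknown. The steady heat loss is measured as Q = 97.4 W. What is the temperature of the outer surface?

T_out = 31.1 °C

Sum the resistances:
  R_aluminium = L/(kA) = 0.00385/(196·1.09) = 1.802×10^-5 K/W
  R_calcium silicate = L/(kA) = 0.0827/(0.0532·1.09) = 1.426 K/W
ΣR = 1.426 K/W
ΔT = Q·ΣR = 97.4 × 1.426 = 138.9 K
Heat flows outward, so T_out = T_in − ΔT = 170 − 138.9 = 31.1 °C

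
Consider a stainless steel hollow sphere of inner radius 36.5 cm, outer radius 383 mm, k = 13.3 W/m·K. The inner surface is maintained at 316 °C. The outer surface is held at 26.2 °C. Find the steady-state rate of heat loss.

Q = 376 kW

Q = 4πk·ΔT/(1/r₁ − 1/r₂) = 4π × 13.3 × 289.8 / (1/0.365 − 1/0.383) = 3.76×10^5 W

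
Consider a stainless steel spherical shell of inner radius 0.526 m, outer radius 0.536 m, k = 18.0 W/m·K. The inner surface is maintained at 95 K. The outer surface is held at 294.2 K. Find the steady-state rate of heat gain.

Q = 4πk·ΔT/(1/r₁ − 1/r₂) = 4π × 18.0 × 199.2 / (1/0.526 − 1/0.536) = 1.27×10^6 W

Q = 1270 kW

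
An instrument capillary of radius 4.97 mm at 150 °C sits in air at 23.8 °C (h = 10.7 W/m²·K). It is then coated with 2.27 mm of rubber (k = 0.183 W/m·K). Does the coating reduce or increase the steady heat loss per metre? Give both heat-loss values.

Critical radius for a cylinder: r_cr = k/h = 0.0171 m = 1.71 cm.
Outer radius after coating: r₂ = 0.00497 + 0.00227 = 0.00724 m.
Since r₁ < r_cr and r₂ ≤ r_cr, the coating moves toward the maximum at r_cr — heat loss rises.
Bare: R = 1/(2πr₁h) = 2.993 m·K/W; Q = 126.2/2.993 = 42.2 W/m.
Coated: R = R_cond + R_conv = 2.382 m·K/W; Q = 126.2/2.382 = 53.0 W/m.

increases: 42.2 → 53.0 W/m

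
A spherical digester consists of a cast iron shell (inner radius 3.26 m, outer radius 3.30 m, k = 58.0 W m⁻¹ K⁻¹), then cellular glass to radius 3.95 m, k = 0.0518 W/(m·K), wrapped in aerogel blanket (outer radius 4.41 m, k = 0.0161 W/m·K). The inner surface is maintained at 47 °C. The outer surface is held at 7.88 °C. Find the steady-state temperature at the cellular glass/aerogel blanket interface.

T = 32.5 °C

Series thermal resistances, inner to outer:
  R_cast iron = (1/3.26 − 1/3.30)/(4πk) = 0.003718/(4π·58.0) = 5.101×10^-6 K/W
  R_cellular glass = (1/3.30 − 1/3.95)/(4πk) = 0.04987/(4π·0.0518) = 0.07661 K/W
  R_aerogel blanket = (1/3.95 − 1/4.41)/(4πk) = 0.02641/(4π·0.0161) = 0.1305 K/W
ΣR = 5.101×10^-6 + 0.07661 + 0.1305 = 0.2071 K/W
Q = ΔT/ΣR = (47 °C − 7.88 °C)/0.2071 = 188.9 W
From the inner boundary to the cellular glass/aerogel blanket interface, ΣR_partial = 0.07662 K/W.
T_interface = T_in − Q·ΣR_partial = 47 °C − (188.9)(0.07662) = 32.5 °C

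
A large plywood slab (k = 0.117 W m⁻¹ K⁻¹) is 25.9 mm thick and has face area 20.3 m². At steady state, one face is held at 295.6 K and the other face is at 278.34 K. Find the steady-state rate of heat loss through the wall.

Q = kA·ΔT/L = 0.117 × 20.3 × |295.6 K − 278.34 K| / 0.0259 = 1580 W

Q = 1580 W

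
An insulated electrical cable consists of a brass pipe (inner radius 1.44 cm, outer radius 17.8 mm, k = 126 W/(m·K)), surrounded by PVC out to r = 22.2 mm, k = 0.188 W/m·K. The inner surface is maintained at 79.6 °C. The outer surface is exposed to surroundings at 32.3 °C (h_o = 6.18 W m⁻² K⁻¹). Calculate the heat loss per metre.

Series thermal resistances, inner to outer:
  R'_brass = ln(0.0178/0.0144)/(2πk) = 0.2120/(2π·126) = 2.677×10^-4 m·K/W
  R'_PVC = ln(0.0222/0.0178)/(2πk) = 0.2209/(2π·0.188) = 0.1870 m·K/W
  R'_conv,out = 1/(2πr h) = 1/(2π·0.0222·6.18) = 1.160 m·K/W
ΣR = 2.677×10^-4 + 0.1870 + 1.160 = 1.347 m·K/W
Q' = ΔT/ΣR = (79.6 °C − 32.3 °C)/1.347 = 35.1 W/m

Q' = 35.1 W/m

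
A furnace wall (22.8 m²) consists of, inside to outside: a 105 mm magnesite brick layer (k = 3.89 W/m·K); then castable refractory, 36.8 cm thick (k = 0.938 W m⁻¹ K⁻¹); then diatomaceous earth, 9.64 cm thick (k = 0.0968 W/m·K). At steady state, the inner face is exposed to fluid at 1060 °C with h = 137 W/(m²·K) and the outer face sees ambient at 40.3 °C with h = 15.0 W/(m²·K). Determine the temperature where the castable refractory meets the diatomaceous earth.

Resistance network (inner→outer):
  R_conv,in = 1/(hA) = 1/(137·22.8) = 3.201×10^-4 K/W
  R_magnesite brick = L/(kA) = 0.105/(3.89·22.8) = 0.001184 K/W
  R_castable refractory = L/(kA) = 0.368/(0.938·22.8) = 0.01721 K/W
  R_diatomaceous earth = L/(kA) = 0.0964/(0.0968·22.8) = 0.04368 K/W
  R_conv,out = 1/(hA) = 1/(15.0·22.8) = 0.002924 K/W
ΣR = 3.201×10^-4 + 0.001184 + 0.01721 + 0.04368 + 0.002924 = 0.06532 K/W
Q = ΔT/ΣR = (1060 °C − 40.3 °C)/0.06532 = 15610 W
From the inner boundary to the castable refractory/diatomaceous earth interface, ΣR_partial = 0.01871 K/W.
T_interface = T_in − Q·ΣR_partial = 1060 °C − (15610)(0.01871) = 768 °C

T = 768 °C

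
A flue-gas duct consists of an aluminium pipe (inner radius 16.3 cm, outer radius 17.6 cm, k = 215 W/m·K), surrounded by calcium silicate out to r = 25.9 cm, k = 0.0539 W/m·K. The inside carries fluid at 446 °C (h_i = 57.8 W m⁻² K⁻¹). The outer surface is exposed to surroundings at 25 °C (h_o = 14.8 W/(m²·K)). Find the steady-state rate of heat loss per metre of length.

Q' = 351 W/m

Series thermal resistances, inner to outer:
  R'_conv,in = 1/(2πr h) = 1/(2π·0.163·57.8) = 0.01689 m·K/W
  R'_aluminium = ln(0.176/0.163)/(2πk) = 0.07673/(2π·215) = 5.680×10^-5 m·K/W
  R'_calcium silicate = ln(0.259/0.176)/(2πk) = 0.3863/(2π·0.0539) = 1.141 m·K/W
  R'_conv,out = 1/(2πr h) = 1/(2π·0.259·14.8) = 0.04152 m·K/W
ΣR = 0.01689 + 5.680×10^-5 + 1.141 + 0.04152 = 1.199 m·K/W
Q' = ΔT/ΣR = (446 °C − 25 °C)/1.199 = 351 W/m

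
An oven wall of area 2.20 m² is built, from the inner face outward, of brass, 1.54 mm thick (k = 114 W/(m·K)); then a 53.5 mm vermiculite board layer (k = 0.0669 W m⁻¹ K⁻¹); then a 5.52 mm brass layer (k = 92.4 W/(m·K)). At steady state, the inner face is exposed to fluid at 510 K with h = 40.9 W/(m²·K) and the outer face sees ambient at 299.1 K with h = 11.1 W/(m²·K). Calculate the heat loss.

Treat each layer as a resistance in series:
  R_conv,in = 1/(hA) = 1/(40.9·2.20) = 0.01111 K/W
  R_brass = L/(kA) = 0.00154/(114·2.20) = 6.140×10^-6 K/W
  R_vermiculite board = L/(kA) = 0.0535/(0.0669·2.20) = 0.3635 K/W
  R_brass = L/(kA) = 0.00552/(92.4·2.20) = 2.715×10^-5 K/W
  R_conv,out = 1/(hA) = 1/(11.1·2.20) = 0.04095 K/W
ΣR = 0.01111 + 6.140×10^-6 + 0.3635 + 2.715×10^-5 + 0.04095 = 0.4156 K/W
Q = ΔT/ΣR = (510 K − 299.1 K)/0.4156 = 507 W

Q = 507 W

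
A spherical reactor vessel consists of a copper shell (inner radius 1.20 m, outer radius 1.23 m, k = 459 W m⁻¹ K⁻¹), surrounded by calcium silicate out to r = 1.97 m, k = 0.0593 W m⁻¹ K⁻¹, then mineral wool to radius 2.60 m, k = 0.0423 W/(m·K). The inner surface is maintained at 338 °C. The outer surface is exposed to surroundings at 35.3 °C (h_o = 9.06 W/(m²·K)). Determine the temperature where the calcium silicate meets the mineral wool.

Treat each layer as a resistance in series:
  R_copper = (1/1.20 − 1/1.23)/(4πk) = 0.02033/(4π·459) = 3.524×10^-6 K/W
  R_calcium silicate = (1/1.23 − 1/1.97)/(4πk) = 0.3054/(4π·0.0593) = 0.4098 K/W
  R_mineral wool = (1/1.97 − 1/2.60)/(4πk) = 0.1230/(4π·0.0423) = 0.2314 K/W
  R_conv,out = 1/(4πr²h) = 1/(4π·2.60²·9.06) = 0.001299 K/W
ΣR = 3.524×10^-6 + 0.4098 + 0.2314 + 0.001299 = 0.6425 K/W
Q = ΔT/ΣR = (338 °C − 35.3 °C)/0.6425 = 471.1 W
From the inner boundary to the calcium silicate/mineral wool interface, ΣR_partial = 0.4098 K/W.
T_interface = T_in − Q·ΣR_partial = 338 °C − (471.1)(0.4098) = 145 °C

T = 145 °C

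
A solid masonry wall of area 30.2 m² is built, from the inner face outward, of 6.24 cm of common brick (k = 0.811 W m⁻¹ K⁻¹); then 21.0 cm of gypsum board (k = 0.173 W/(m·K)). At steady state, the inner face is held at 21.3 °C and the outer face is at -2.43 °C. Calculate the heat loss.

Q = 555 W

Resistance network (inner→outer):
  R_common brick = L/(kA) = 0.0624/(0.811·30.2) = 0.002548 K/W
  R_gypsum board = L/(kA) = 0.210/(0.173·30.2) = 0.04019 K/W
ΣR = 0.002548 + 0.04019 = 0.04274 K/W
Q = ΔT/ΣR = (21.3 °C − -2.43 °C)/0.04274 = 555 W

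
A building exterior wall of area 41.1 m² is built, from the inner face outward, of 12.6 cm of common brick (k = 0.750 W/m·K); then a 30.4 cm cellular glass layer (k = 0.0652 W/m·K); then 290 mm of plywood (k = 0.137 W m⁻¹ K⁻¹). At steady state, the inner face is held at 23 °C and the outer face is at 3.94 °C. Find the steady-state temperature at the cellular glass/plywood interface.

Resistance network (inner→outer):
  R_common brick = L/(kA) = 0.126/(0.750·41.1) = 0.004088 K/W
  R_cellular glass = L/(kA) = 0.304/(0.0652·41.1) = 0.1134 K/W
  R_plywood = L/(kA) = 0.290/(0.137·41.1) = 0.05150 K/W
ΣR = 0.004088 + 0.1134 + 0.05150 = 0.1690 K/W
Q = ΔT/ΣR = (23 °C − 3.94 °C)/0.1690 = 112.8 W
From the inner boundary to the cellular glass/plywood interface, ΣR_partial = 0.1175 K/W.
T_interface = T_in − Q·ΣR_partial = 23 °C − (112.8)(0.1175) = 9.75 °C

T = 9.75 °C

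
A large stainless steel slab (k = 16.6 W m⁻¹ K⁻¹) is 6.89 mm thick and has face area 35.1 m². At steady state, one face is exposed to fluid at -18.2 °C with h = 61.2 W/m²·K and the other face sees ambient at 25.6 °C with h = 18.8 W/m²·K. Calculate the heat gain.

Q = 22.0 kW

Resistance network (inner→outer):
  R_conv,in = 1/(hA) = 1/(61.2·35.1) = 4.655×10^-4 K/W
  R_stainless steel = L/(kA) = 0.00689/(16.6·35.1) = 1.183×10^-5 K/W
  R_conv,out = 1/(hA) = 1/(18.8·35.1) = 0.001515 K/W
ΣR = 4.655×10^-4 + 1.183×10^-5 + 0.001515 = 0.001992 K/W
Q = ΔT/ΣR = (-18.2 °C − 25.6 °C)/0.001992 = -22000 W
(Negative Q ⇒ heat flows inward; heat gain = 22000 W.)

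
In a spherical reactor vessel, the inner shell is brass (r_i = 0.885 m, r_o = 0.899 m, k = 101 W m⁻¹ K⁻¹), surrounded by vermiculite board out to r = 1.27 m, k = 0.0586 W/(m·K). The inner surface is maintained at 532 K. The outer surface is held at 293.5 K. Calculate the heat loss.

Q = 540 W

Treat each layer as a resistance in series:
  R_brass = (1/0.885 − 1/0.899)/(4πk) = 0.01760/(4π·101) = 1.386×10^-5 K/W
  R_vermiculite board = (1/0.899 − 1/1.27)/(4πk) = 0.3249/(4π·0.0586) = 0.4413 K/W
ΣR = 1.386×10^-5 + 0.4413 = 0.4413 K/W
Q = ΔT/ΣR = (532 K − 293.5 K)/0.4413 = 540 W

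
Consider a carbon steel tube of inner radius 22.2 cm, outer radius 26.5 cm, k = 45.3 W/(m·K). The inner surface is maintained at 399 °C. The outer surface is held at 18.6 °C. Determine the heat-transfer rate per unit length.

Q' = 6.12×10^5 W/m

Q' = 2πk·ΔT/ln(r₂/r₁) = 2π × 45.3 × 380.4 / ln(0.265/0.222) = 6.12×10^5 W/m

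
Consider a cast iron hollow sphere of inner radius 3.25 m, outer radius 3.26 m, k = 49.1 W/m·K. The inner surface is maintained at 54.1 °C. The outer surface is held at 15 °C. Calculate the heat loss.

Q = 2.56×10^7 W

Q = 4πk·ΔT/(1/r₁ − 1/r₂) = 4π × 49.1 × 39.1 / (1/3.25 − 1/3.26) = 2.56×10^7 W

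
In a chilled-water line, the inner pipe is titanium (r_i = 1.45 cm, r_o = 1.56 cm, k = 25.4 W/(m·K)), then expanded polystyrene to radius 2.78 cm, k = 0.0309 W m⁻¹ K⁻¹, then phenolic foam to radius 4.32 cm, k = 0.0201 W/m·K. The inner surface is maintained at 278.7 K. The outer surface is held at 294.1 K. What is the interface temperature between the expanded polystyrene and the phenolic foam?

Resistance network (inner→outer):
  R'_titanium = ln(0.0156/0.0145)/(2πk) = 0.07312/(2π·25.4) = 4.582×10^-4 m·K/W
  R'_expanded polystyrene = ln(0.0278/0.0156)/(2πk) = 0.5778/(2π·0.0309) = 2.976 m·K/W
  R'_phenolic foam = ln(0.0432/0.0278)/(2πk) = 0.4408/(2π·0.0201) = 3.490 m·K/W
ΣR = 4.582×10^-4 + 2.976 + 3.490 = 6.466 m·K/W
Q' = ΔT/ΣR = (278.7 K − 294.1 K)/6.466 = -2.382 W/m
From the inner boundary to the expanded polystyrene/phenolic foam interface, ΣR_partial = 2.976 m·K/W.
T_interface = T_in − Q'·ΣR_partial = 278.7 K − (-2.382)(2.976) = 285.8 K

T = 285.8 K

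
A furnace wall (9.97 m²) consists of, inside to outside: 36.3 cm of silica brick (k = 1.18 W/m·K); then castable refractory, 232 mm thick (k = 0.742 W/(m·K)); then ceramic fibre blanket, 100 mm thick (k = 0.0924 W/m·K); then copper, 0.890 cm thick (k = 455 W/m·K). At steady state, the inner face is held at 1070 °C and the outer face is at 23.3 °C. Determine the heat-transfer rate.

Resistance network (inner→outer):
  R_silica brick = L/(kA) = 0.363/(1.18·9.97) = 0.03086 K/W
  R_castable refractory = L/(kA) = 0.232/(0.742·9.97) = 0.03136 K/W
  R_ceramic fibre blanket = L/(kA) = 0.100/(0.0924·9.97) = 0.1086 K/W
  R_copper = L/(kA) = 0.00890/(455·9.97) = 1.962×10^-6 K/W
ΣR = 0.03086 + 0.03136 + 0.1086 + 1.962×10^-6 = 0.1708 K/W
Q = ΔT/ΣR = (1070 °C − 23.3 °C)/0.1708 = 6130 W

Q = 6.13 kW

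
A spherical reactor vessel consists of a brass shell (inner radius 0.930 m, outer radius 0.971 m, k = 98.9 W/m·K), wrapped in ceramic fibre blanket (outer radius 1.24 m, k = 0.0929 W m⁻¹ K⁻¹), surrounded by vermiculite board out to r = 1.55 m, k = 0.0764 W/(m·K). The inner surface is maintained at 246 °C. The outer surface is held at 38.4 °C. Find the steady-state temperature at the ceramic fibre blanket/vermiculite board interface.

T = 135 °C

Resistance network (inner→outer):
  R_brass = (1/0.930 − 1/0.971)/(4πk) = 0.04540/(4π·98.9) = 3.653×10^-5 K/W
  R_ceramic fibre blanket = (1/0.971 − 1/1.24)/(4πk) = 0.2234/(4π·0.0929) = 0.1914 K/W
  R_vermiculite board = (1/1.24 − 1/1.55)/(4πk) = 0.1613/(4π·0.0764) = 0.1680 K/W
ΣR = 3.653×10^-5 + 0.1914 + 0.1680 = 0.3594 K/W
Q = ΔT/ΣR = (246 °C − 38.4 °C)/0.3594 = 577.6 W
From the inner boundary to the ceramic fibre blanket/vermiculite board interface, ΣR_partial = 0.1914 K/W.
T_interface = T_in − Q·ΣR_partial = 246 °C − (577.6)(0.1914) = 135 °C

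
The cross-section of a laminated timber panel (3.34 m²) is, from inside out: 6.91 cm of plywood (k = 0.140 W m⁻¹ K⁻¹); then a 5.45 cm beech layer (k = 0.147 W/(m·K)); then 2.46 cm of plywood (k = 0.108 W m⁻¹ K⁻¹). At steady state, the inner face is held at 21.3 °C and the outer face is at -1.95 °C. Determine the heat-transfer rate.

Treat each layer as a resistance in series:
  R_plywood = L/(kA) = 0.0691/(0.140·3.34) = 0.1478 K/W
  R_beech = L/(kA) = 0.0545/(0.147·3.34) = 0.1110 K/W
  R_plywood = L/(kA) = 0.0246/(0.108·3.34) = 0.06820 K/W
ΣR = 0.1478 + 0.1110 + 0.06820 = 0.3270 K/W
Q = ΔT/ΣR = (21.3 °C − -1.95 °C)/0.3270 = 71.1 W

Q = 71.1 W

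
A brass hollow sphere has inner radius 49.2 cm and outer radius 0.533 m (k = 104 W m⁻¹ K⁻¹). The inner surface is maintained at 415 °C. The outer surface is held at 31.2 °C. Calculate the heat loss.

Q = 4πk·ΔT/(1/r₁ − 1/r₂) = 4π × 104 × 383.8 / (1/0.492 − 1/0.533) = 3.21×10^6 W

Q = 3210 kW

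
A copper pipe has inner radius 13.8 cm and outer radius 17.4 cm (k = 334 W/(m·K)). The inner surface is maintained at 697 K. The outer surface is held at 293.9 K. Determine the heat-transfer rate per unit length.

Q' = 3650 kW/m

Q' = 2πk·ΔT/ln(r₂/r₁) = 2π × 334 × 403.1 / ln(0.174/0.138) = 3.65×10^6 W/m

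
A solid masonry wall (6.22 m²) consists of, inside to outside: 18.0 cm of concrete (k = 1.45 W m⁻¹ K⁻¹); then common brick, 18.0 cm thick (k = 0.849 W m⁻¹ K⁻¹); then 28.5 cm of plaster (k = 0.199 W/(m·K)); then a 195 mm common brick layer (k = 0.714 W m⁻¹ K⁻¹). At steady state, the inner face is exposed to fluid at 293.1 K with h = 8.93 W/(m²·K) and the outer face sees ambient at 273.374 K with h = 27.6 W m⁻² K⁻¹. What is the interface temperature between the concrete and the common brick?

T = 291.0 K

Series thermal resistances, inner to outer:
  R_conv,in = 1/(hA) = 1/(8.93·6.22) = 0.01800 K/W
  R_concrete = L/(kA) = 0.180/(1.45·6.22) = 0.01996 K/W
  R_common brick = L/(kA) = 0.180/(0.849·6.22) = 0.03409 K/W
  R_plaster = L/(kA) = 0.285/(0.199·6.22) = 0.2303 K/W
  R_common brick = L/(kA) = 0.195/(0.714·6.22) = 0.04391 K/W
  R_conv,out = 1/(hA) = 1/(27.6·6.22) = 0.005825 K/W
ΣR = 0.01800 + 0.01996 + 0.03409 + 0.2303 + 0.04391 + 0.005825 = 0.3521 K/W
Q = ΔT/ΣR = (293.1 K − 273.374 K)/0.3521 = 56.02 W
From the inner boundary to the concrete/common brick interface, ΣR_partial = 0.03796 K/W.
T_interface = T_in − Q·ΣR_partial = 293.1 K − (56.02)(0.03796) = 291.0 K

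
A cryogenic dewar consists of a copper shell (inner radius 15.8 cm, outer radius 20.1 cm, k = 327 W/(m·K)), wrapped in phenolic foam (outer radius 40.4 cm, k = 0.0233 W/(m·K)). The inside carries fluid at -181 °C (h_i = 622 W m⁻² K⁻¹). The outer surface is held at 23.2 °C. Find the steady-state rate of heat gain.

Treat each layer as a resistance in series:
  R_conv,in = 1/(4πr²h) = 1/(4π·0.158²·622) = 0.005125 K/W
  R_copper = (1/0.158 − 1/0.201)/(4πk) = 1.354/(4π·327) = 3.295×10^-4 K/W
  R_phenolic foam = (1/0.201 − 1/0.404)/(4πk) = 2.500/(4π·0.0233) = 8.538 K/W
ΣR = 0.005125 + 3.295×10^-4 + 8.538 = 8.543 K/W
Q = ΔT/ΣR = (-181 °C − 23.2 °C)/8.543 = -23.9 W
(Negative Q ⇒ heat flows inward; heat gain = 23.9 W.)

Q = 23.9 W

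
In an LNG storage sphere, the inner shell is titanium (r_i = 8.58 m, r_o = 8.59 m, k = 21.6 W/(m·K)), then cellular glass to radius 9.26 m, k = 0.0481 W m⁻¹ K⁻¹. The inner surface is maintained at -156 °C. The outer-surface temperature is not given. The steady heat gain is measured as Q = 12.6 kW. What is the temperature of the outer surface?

Sum the resistances:
  R_titanium = (1/8.58 − 1/8.59)/(4πk) = 1.357×10^-4/(4π·21.6) = 4.999×10^-7 K/W
  R_cellular glass = (1/8.59 − 1/9.26)/(4πk) = 0.008423/(4π·0.0481) = 0.01394 K/W
ΣR = 0.01394 K/W
ΔT = Q·ΣR = 12600 × 0.01394 = 175.6 K
Heat flows inward, so T_out = T_in + ΔT = -156 + 175.6 = 19.6 °C

T_out = 19.6 °C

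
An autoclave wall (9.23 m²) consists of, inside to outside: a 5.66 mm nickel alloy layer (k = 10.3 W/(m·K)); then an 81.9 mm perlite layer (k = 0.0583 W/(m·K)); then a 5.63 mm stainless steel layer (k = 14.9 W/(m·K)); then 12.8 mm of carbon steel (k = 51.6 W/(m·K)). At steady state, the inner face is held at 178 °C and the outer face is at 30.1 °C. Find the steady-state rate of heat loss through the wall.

Series thermal resistances, inner to outer:
  R_nickel alloy = L/(kA) = 0.00566/(10.3·9.23) = 5.954×10^-5 K/W
  R_perlite = L/(kA) = 0.0819/(0.0583·9.23) = 0.1522 K/W
  R_stainless steel = L/(kA) = 0.00563/(14.9·9.23) = 4.094×10^-5 K/W
  R_carbon steel = L/(kA) = 0.0128/(51.6·9.23) = 2.688×10^-5 K/W
ΣR = 5.954×10^-5 + 0.1522 + 4.094×10^-5 + 2.688×10^-5 = 0.1523 K/W
Q = ΔT/ΣR = (178 °C − 30.1 °C)/0.1523 = 971 W

Q = 971 W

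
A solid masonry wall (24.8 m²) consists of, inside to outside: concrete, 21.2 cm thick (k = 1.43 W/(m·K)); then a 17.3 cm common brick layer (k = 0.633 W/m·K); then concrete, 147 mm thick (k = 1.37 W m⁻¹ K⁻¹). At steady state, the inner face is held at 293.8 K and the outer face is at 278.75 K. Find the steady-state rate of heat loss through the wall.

Q = 706 W

Resistance network (inner→outer):
  R_concrete = L/(kA) = 0.212/(1.43·24.8) = 0.005978 K/W
  R_common brick = L/(kA) = 0.173/(0.633·24.8) = 0.01102 K/W
  R_concrete = L/(kA) = 0.147/(1.37·24.8) = 0.004327 K/W
ΣR = 0.005978 + 0.01102 + 0.004327 = 0.02133 K/W
Q = ΔT/ΣR = (293.8 K − 278.75 K)/0.02133 = 706 W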